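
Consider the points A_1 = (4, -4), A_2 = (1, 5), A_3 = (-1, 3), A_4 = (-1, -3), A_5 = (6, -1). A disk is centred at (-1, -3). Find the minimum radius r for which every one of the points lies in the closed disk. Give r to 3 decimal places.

The required radius is the distance from (-1, -3) to the farthest point.
Squared distances: 26, 68, 36, 0, 53.
Maximum is 68, attained at A_2.
r = √68 ≈ 8.246.

8.246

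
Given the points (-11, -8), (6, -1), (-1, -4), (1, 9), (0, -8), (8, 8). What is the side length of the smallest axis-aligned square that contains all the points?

19

The bounding box has width 19 and height 17.
An axis-aligned square enclosing the set must have side ≥ max(width, height).
So the minimum side is max(19, 17) = 19.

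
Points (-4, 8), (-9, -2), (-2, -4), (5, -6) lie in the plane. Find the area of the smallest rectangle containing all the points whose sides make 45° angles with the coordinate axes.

172.5

In coordinates u = x + y, v = x − y the rectangle is axis-aligned; the map (x,y)→(u,v) scales areas by 2.
u-values: 4, -11, -6, -1; range = 4 − (-11) = 15.
v-values: -12, -7, 2, 11; range = 11 − (-12) = 23.
Area = (15 × 23) / 2 = 172.5.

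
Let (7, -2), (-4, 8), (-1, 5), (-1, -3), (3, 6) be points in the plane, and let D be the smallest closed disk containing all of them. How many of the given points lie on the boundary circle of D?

A smallest enclosing disk is always determined by at most three of the input points on its boundary.
The farthest pair is (7, -2)–(-4, 8) with squared distance 221. The circle on this segment as diameter has centre (1.5, 3) and r² = 221/4 = 55.25.
Check (-1, 5): distance² to centre = 10.25 ≤ 55.25, so it lies inside.
All remaining points lie in this disk, and no smaller disk contains both endpoints, so this is the minimum enclosing circle.
The points at distance exactly r from the centre are (7, -2), (-4, 8) — 2 points.

2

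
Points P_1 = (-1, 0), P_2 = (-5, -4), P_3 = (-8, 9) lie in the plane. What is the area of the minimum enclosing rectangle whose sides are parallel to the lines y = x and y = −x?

80

In coordinates u = x + y, v = x − y the rectangle is axis-aligned; the map (x,y)→(u,v) scales areas by 2.
u-values: -1, -9, 1; range = 1 − (-9) = 10.
v-values: -1, -1, -17; range = -1 − (-17) = 16.
Area = (10 × 16) / 2 = 80.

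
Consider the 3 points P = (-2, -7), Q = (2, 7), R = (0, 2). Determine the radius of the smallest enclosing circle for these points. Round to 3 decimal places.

Side lengths²: PQ² = 212, PR² = 85, QR² = 29.
Since PQ² = 212 ≥ 85 + 29 = 114, the angle opposite PQ is not acute, so the smallest enclosing circle has PQ as diameter.
Centre = midpoint of PQ = (0, 0), r² = 212/4 = 53.
r = √53 ≈ 7.280.

7.280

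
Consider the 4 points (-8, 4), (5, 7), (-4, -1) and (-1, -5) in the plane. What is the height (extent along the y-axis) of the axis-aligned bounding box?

12

max y = 7, min y = -5, so height = 12.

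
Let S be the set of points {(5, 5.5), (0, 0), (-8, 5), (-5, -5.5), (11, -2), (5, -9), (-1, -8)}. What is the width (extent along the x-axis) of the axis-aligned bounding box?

max x = 11, min x = -8, so width = 19.

19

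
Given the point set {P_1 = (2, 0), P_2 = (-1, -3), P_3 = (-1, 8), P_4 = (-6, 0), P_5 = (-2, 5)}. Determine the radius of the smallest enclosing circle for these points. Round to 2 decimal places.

The minimum enclosing circle is determined by three boundary points: P_2, P_3, P_4.
Their circumcentre is (-1.1, 2.5) with r² = 30.26.
The farthest remaining point P_1 is at distance² 15.86 ≤ 30.26.
r = √(30.26) ≈ 5.50.

5.50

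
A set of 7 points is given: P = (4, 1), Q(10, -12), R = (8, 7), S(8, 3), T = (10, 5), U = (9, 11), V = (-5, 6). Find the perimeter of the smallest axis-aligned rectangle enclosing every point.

Width = max x − min x = 10 − (-5) = 15.
Height = max y − min y = 11 − (-12) = 23.
Perimeter = 2(15 + 23) = 76.

76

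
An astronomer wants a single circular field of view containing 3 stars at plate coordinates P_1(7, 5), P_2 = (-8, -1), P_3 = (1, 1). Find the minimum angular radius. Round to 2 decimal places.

Side lengths²: P_1P_2² = 261, P_1P_3² = 52, P_2P_3² = 85.
Since P_1P_2² = 261 ≥ 85 + 52 = 137, the angle opposite P_1P_2 is not acute, so the smallest enclosing circle has P_1P_2 as diameter.
Centre = midpoint of P_1P_2 = (-0.5, 2), r² = 261/4 = 65.25.
r = √(65.25) ≈ 8.08.

8.08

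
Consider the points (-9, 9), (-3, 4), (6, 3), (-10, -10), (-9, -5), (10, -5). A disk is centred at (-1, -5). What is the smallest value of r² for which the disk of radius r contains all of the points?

The required radius is the distance from (-1, -5) to the farthest point.
Squared distances: 260, 85, 113, 106, 64, 121.
Maximum is 260, attained at (-9, 9).

260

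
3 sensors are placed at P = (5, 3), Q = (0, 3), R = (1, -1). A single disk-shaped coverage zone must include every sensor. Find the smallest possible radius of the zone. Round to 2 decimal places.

Side lengths²: PQ² = 25, PR² = 32, QR² = 17.
Since PR² = 32 < 25 + 17 = 42, the triangle is acute, so the smallest enclosing circle is the circumcircle.
Circumcentre = (2.5, 1.5), r² = 8.5.
r = √(8.5) ≈ 2.92.

2.92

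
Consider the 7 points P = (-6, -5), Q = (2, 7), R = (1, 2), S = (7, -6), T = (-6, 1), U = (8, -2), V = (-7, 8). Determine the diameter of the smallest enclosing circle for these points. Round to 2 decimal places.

19.80

The farthest pair is S–V with squared distance 392. The circle on this segment as diameter has centre (0, 1) and r² = 392/4 = 98.
Check P: distance² to centre = 72 ≤ 98, so it lies inside.
All remaining points lie in this disk, and no smaller disk contains both endpoints, so this is the minimum enclosing circle.
Diameter = 2r = 2√98 ≈ 19.80.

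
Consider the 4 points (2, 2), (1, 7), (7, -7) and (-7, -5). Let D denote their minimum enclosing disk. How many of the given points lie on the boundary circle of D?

3

By Welzl's lemma the MEC is supported by two points (diametrically opposite) or three points (on a circumcircle).
The minimum enclosing circle is determined by three boundary points: (1, 7), (7, -7), (-7, -5).
Their circumcentre is (15/23, -33/23) with r² = 37700/529.
The farthest remaining point (2, 2) is at distance² 7202/529 ≤ 37700/529.
The points at distance exactly r from the centre are (1, 7), (7, -7), (-7, -5) — 3 points.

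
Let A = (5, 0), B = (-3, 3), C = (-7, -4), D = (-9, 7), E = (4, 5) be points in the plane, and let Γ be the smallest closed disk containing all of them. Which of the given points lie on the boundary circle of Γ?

A smallest enclosing disk is always determined by at most three of the input points on its boundary.
The minimum enclosing circle is determined by three boundary points: A, C, D.
Their circumcentre is (-2.5, 2.5) with r² = 62.5.
The farthest remaining point E is at distance² 48.5 ≤ 62.5.
The points at distance exactly r from the centre are A, C, D — 3 points.

A, C, D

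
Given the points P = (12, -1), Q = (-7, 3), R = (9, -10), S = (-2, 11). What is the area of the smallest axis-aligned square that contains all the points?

The bounding box has width 19 and height 21.
An axis-aligned square enclosing the set must have side ≥ max(width, height).
So the minimum side is max(19, 21) = 21.
Area = 21² = 441.

441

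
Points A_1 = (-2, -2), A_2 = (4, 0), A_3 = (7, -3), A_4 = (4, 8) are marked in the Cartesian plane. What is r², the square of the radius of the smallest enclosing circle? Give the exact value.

A smallest enclosing disk is always determined by at most three of the input points on its boundary.
The minimum enclosing circle is determined by three boundary points: A_1, A_3, A_4.
Their circumcentre is (143/48, 1.8125) with r² = 45305/1152.
The farthest remaining point A_2 is at distance² 4985/1152 ≤ 45305/1152.

45305/1152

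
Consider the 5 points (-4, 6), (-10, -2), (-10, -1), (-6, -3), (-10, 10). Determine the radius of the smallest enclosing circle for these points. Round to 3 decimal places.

6.801

The farthest pair is (-6, -3)–(-10, 10) with squared distance 185. The circle on this segment as diameter has centre (-8, 3.5) and r² = 185/4 = 46.25.
Check (-4, 6): distance² to centre = 22.25 ≤ 46.25, so it lies inside.
All remaining points lie in this disk, and no smaller disk contains both endpoints, so this is the minimum enclosing circle.
r = √(46.25) ≈ 6.801.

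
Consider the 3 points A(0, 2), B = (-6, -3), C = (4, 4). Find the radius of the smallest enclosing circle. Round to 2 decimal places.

6.10

Side lengths²: AB² = 61, AC² = 20, BC² = 149.
Since BC² = 149 ≥ 61 + 20 = 81, the angle opposite BC is not acute, so the smallest enclosing circle has BC as diameter.
Centre = midpoint of BC = (-1, 0.5), r² = 149/4 = 37.25.
r = √(37.25) ≈ 6.10.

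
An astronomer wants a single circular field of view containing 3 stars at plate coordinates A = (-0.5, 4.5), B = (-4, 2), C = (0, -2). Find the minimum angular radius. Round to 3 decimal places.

3.305

Side lengths²: AB² = 18.5, AC² = 42.5, BC² = 32.
Since AC² = 42.5 < 32 + 18.5 = 50.5, the triangle is acute, so the smallest enclosing circle is the circumcircle.
Circumcentre = (-19/24, 29/24), r² = 3145/288.
r = √(3145/288) ≈ 3.305.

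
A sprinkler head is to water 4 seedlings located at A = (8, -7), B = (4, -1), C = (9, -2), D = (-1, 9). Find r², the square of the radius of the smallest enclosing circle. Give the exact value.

84.25

A smallest enclosing disk is always determined by at most three of the input points on its boundary.
The farthest pair is A–D with squared distance 337. The circle on this segment as diameter has centre (3.5, 1) and r² = 337/4 = 84.25.
Check B: distance² to centre = 4.25 ≤ 84.25, so it lies inside.
All remaining points lie in this disk, and no smaller disk contains both endpoints, so this is the minimum enclosing circle.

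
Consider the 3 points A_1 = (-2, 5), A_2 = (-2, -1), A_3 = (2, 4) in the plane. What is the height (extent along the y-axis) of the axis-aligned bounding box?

max y = 5, min y = -1, so height = 6.

6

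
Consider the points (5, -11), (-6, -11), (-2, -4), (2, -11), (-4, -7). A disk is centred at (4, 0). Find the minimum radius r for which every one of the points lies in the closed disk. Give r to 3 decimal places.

The required radius is the distance from (4, 0) to the farthest point.
Squared distances: 122, 221, 52, 125, 113.
Maximum is 221, attained at (-6, -11).
r = √221 ≈ 14.866.

14.866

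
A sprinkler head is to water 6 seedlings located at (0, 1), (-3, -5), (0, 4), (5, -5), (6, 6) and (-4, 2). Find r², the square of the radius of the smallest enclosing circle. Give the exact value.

A smallest enclosing disk is always determined by at most three of the input points on its boundary.
The farthest pair is (-3, -5)–(6, 6) with squared distance 202. The circle on this segment as diameter has centre (1.5, 0.5) and r² = 202/4 = 50.5.
Check (0, 1): distance² to centre = 2.5 ≤ 50.5, so it lies inside.
All remaining points lie in this disk, and no smaller disk contains both endpoints, so this is the minimum enclosing circle.

50.5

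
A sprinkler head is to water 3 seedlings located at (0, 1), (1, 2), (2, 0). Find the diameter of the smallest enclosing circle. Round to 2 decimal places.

Call the three points A, B, C in the order given.
Side lengths²: AB² = 2, AC² = 5, BC² = 5.
Since BC² = 5 < 5 + 2 = 7, the triangle is acute, so the smallest enclosing circle is the circumcircle.
Circumcentre = (7/6, 5/6), r² = 25/18.
Diameter = 2r = 2√(25/18) ≈ 2.36.

2.36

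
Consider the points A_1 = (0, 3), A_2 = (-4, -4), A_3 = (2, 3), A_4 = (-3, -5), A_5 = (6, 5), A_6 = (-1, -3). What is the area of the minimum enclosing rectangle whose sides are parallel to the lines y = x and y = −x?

47.5

In coordinates u = x + y, v = x − y the rectangle is axis-aligned; the map (x,y)→(u,v) scales areas by 2.
u-values: 3, -8, 5, -8, 11, -4; range = 11 − (-8) = 19.
v-values: -3, 0, -1, 2, 1, 2; range = 2 − (-3) = 5.
Area = (19 × 5) / 2 = 47.5.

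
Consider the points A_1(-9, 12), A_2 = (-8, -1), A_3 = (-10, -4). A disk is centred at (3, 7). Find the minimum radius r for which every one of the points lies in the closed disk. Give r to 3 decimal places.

17.029

The required radius is the distance from (3, 7) to the farthest point.
Squared distances: 169, 185, 290.
Maximum is 290, attained at A_3.
r = √290 ≈ 17.029.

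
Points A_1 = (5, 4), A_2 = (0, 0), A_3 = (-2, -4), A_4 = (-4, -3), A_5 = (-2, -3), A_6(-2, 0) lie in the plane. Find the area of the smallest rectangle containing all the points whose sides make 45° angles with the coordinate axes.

32

In coordinates u = x + y, v = x − y the rectangle is axis-aligned; the map (x,y)→(u,v) scales areas by 2.
u-values: 9, 0, -6, -7, -5, -2; range = 9 − (-7) = 16.
v-values: 1, 0, 2, -1, 1, -2; range = 2 − (-2) = 4.
Area = (16 × 4) / 2 = 32.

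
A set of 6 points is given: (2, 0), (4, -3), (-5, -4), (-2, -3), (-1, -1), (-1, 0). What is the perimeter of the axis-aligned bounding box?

Width = max x − min x = 4 − (-5) = 9.
Height = max y − min y = 0 − (-4) = 4.
Perimeter = 2(9 + 4) = 26.

26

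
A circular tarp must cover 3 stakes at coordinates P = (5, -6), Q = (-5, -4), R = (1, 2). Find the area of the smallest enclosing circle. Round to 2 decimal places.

Side lengths²: PQ² = 104, PR² = 80, QR² = 72.
Since PQ² = 104 < 80 + 72 = 152, the triangle is acute, so the smallest enclosing circle is the circumcircle.
Circumcentre = (1/3, -10/3), r² = 260/9.
Area = π·r² = π·260/9 ≈ 90.76.

90.76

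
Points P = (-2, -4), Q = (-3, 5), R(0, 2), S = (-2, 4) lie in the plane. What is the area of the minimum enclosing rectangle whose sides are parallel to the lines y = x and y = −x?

In coordinates u = x + y, v = x − y the rectangle is axis-aligned; the map (x,y)→(u,v) scales areas by 2.
u-values: -6, 2, 2, 2; range = 2 − (-6) = 8.
v-values: 2, -8, -2, -6; range = 2 − (-8) = 10.
Area = (8 × 10) / 2 = 40.

40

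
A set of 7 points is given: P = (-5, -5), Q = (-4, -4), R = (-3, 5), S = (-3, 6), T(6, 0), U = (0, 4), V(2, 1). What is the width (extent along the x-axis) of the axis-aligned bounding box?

11

max x = 6, min x = -5, so width = 11.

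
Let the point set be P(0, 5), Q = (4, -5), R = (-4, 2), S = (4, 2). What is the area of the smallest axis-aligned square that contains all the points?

100

The bounding box has width 8 and height 10.
An axis-aligned square enclosing the set must have side ≥ max(width, height).
So the minimum side is max(8, 10) = 10.
Area = 10² = 100.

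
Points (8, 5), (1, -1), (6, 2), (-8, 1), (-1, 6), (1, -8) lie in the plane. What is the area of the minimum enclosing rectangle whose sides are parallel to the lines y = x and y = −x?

In coordinates u = x + y, v = x − y the rectangle is axis-aligned; the map (x,y)→(u,v) scales areas by 2.
u-values: 13, 0, 8, -7, 5, -7; range = 13 − (-7) = 20.
v-values: 3, 2, 4, -9, -7, 9; range = 9 − (-9) = 18.
Area = (20 × 18) / 2 = 180.

180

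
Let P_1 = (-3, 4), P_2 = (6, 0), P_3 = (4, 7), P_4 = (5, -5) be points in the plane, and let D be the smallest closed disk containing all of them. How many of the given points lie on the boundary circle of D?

A smallest enclosing disk is always determined by at most three of the input points on its boundary.
The minimum enclosing circle is determined by three boundary points: P_1, P_3, P_4.
Their circumcentre is (2.5, 5/6) with r² = 725/18.
The farthest remaining point P_2 is at distance² 233/18 ≤ 725/18.
The points at distance exactly r from the centre are P_1, P_3, P_4 — 3 points.

3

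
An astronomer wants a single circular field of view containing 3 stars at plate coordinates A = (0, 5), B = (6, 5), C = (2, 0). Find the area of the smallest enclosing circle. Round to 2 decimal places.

37.35

Side lengths²: AB² = 36, AC² = 29, BC² = 41.
Since BC² = 41 < 36 + 29 = 65, the triangle is acute, so the smallest enclosing circle is the circumcircle.
Circumcentre = (3, 3.3), r² = 11.89.
Area = π·r² = π·11.89 ≈ 37.35.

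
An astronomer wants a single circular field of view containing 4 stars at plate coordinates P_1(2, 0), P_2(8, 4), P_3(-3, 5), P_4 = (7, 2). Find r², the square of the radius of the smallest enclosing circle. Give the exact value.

30.5

A smallest enclosing disk is always determined by at most three of the input points on its boundary.
The farthest pair is P_2–P_3 with squared distance 122. The circle on this segment as diameter has centre (2.5, 4.5) and r² = 122/4 = 30.5.
Check P_1: distance² to centre = 20.5 ≤ 30.5, so it lies inside.
All remaining points lie in this disk, and no smaller disk contains both endpoints, so this is the minimum enclosing circle.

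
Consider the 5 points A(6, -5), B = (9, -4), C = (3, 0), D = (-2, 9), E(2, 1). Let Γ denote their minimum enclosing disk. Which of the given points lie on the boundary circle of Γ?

The minimum enclosing circle of a finite set is fixed by two of the points (as a diameter) or three (as a circumcircle).
The farthest pair is B–D with squared distance 290. The circle on this segment as diameter has centre (3.5, 2.5) and r² = 290/4 = 72.5.
Check A: distance² to centre = 62.5 ≤ 72.5, so it lies inside.
All remaining points lie in this disk, and no smaller disk contains both endpoints, so this is the minimum enclosing circle.
The points at distance exactly r from the centre are B, D — 2 points.

B, D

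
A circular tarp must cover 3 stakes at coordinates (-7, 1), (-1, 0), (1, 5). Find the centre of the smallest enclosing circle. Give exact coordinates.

Call the three points A, B, C in the order given.
Side lengths²: AB² = 37, AC² = 80, BC² = 29.
Since AC² = 80 ≥ 37 + 29 = 66, the angle opposite AC is not acute, so the smallest enclosing circle has AC as diameter.
Centre = midpoint of AC = (-3, 3), r² = 80/4 = 20.
Centre = (-3, 3).

(-3, 3)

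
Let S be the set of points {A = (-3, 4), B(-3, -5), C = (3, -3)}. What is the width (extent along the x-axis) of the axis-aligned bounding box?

max x = 3, min x = -3, so width = 6.

6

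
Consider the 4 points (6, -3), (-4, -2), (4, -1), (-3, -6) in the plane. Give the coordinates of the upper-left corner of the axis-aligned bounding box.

x-range [-4, 6], y-range [-6, -1].
The upper-left corner is (-4, -1).

(-4, -1)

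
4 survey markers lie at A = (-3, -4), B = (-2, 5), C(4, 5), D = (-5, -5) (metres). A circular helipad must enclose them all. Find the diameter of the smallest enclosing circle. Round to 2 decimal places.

A smallest enclosing disk is always determined by at most three of the input points on its boundary.
The farthest pair is C–D with squared distance 181. The circle on this segment as diameter has centre (-0.5, 0) and r² = 181/4 = 45.25.
Check A: distance² to centre = 22.25 ≤ 45.25, so it lies inside.
All remaining points lie in this disk, and no smaller disk contains both endpoints, so this is the minimum enclosing circle.
Diameter = 2r = 2√(45.25) ≈ 13.45.

13.45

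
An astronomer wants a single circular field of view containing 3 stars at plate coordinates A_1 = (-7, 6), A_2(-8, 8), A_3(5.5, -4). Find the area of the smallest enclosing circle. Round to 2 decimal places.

Side lengths²: A_1A_2² = 5, A_1A_3² = 256.25, A_2A_3² = 326.25.
Since A_2A_3² = 326.25 ≥ 256.25 + 5 = 261.25, the angle opposite A_2A_3 is not acute, so the smallest enclosing circle has A_2A_3 as diameter.
Centre = midpoint of A_2A_3 = (-1.25, 2), r² = 326.25/4 = 81.5625.
Area = π·r² = π·81.5625 ≈ 256.24.

256.24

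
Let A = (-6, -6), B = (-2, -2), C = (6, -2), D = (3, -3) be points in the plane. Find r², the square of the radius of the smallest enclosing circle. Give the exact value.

40

A smallest enclosing disk is always determined by at most three of the input points on its boundary.
The farthest pair is A–C with squared distance 160. The circle on this segment as diameter has centre (0, -4) and r² = 160/4 = 40.
Check B: distance² to centre = 8 ≤ 40, so it lies inside.
All remaining points lie in this disk, and no smaller disk contains both endpoints, so this is the minimum enclosing circle.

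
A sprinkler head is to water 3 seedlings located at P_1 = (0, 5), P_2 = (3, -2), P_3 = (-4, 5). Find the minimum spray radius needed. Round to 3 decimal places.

Side lengths²: P_1P_2² = 58, P_1P_3² = 16, P_2P_3² = 98.
Since P_2P_3² = 98 ≥ 58 + 16 = 74, the angle opposite P_2P_3 is not acute, so the smallest enclosing circle has P_2P_3 as diameter.
Centre = midpoint of P_2P_3 = (-0.5, 1.5), r² = 98/4 = 24.5.
r = √(24.5) ≈ 4.950.

4.950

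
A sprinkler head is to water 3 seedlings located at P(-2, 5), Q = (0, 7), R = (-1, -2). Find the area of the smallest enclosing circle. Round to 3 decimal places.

64.403

Side lengths²: PQ² = 8, PR² = 50, QR² = 82.
Since QR² = 82 ≥ 50 + 8 = 58, the angle opposite QR is not acute, so the smallest enclosing circle has QR as diameter.
Centre = midpoint of QR = (-0.5, 2.5), r² = 82/4 = 20.5.
Area = π·r² = π·20.5 ≈ 64.403.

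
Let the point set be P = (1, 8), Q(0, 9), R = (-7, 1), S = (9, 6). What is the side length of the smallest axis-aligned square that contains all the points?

16

The bounding box has width 16 and height 8.
An axis-aligned square enclosing the set must have side ≥ max(width, height).
So the minimum side is max(16, 8) = 16.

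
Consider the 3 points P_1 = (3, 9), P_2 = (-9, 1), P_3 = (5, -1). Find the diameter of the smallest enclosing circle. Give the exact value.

Side lengths²: P_1P_2² = 208, P_1P_3² = 104, P_2P_3² = 200.
Since P_1P_2² = 208 < 200 + 104 = 304, the triangle is acute, so the smallest enclosing circle is the circumcircle.
Circumcentre = (-27/17, 49/17), r² = 16900/289.
Diameter = 2r = 2√(16900/289) = 260/17.

260/17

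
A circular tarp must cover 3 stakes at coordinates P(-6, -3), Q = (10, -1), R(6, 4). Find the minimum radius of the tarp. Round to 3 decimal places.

Side lengths²: PQ² = 260, PR² = 193, QR² = 41.
Since PQ² = 260 ≥ 193 + 41 = 234, the angle opposite PQ is not acute, so the smallest enclosing circle has PQ as diameter.
Centre = midpoint of PQ = (2, -2), r² = 260/4 = 65.
r = √65 ≈ 8.062.

8.062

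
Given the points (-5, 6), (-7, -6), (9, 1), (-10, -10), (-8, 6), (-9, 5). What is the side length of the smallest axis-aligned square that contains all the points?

The bounding box has width 19 and height 16.
An axis-aligned square enclosing the set must have side ≥ max(width, height).
So the minimum side is max(19, 16) = 19.

19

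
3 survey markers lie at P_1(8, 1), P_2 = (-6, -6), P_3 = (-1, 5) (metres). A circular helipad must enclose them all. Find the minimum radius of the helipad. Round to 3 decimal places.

7.826

Side lengths²: P_1P_2² = 245, P_1P_3² = 97, P_2P_3² = 146.
Since P_1P_2² = 245 ≥ 146 + 97 = 243, the angle opposite P_1P_2 is not acute, so the smallest enclosing circle has P_1P_2 as diameter.
Centre = midpoint of P_1P_2 = (1, -2.5), r² = 245/4 = 61.25.
r = √(61.25) ≈ 7.826.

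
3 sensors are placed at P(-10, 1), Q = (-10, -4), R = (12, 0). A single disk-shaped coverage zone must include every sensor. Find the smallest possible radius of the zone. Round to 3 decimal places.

11.192

Side lengths²: PQ² = 25, PR² = 485, QR² = 500.
Since QR² = 500 < 485 + 25 = 510, the triangle is acute, so the smallest enclosing circle is the circumcircle.
Circumcentre = (10/11, -1.5), r² = 60625/484.
r = √(60625/484) ≈ 11.192.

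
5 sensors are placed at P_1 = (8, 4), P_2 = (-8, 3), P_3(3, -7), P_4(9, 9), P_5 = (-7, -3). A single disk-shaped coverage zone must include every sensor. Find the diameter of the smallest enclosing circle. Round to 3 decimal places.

20.005

The minimum enclosing circle of a finite set is fixed by two of the points (as a diameter) or three (as a circumcircle).
The minimum enclosing circle is determined by three boundary points: P_3, P_4, P_5.
Their circumcentre is (26/23, 65/23) with r² = 52925/529.
The farthest remaining point P_2 is at distance² 44116/529 ≤ 52925/529.
Diameter = 2r = 2√(52925/529) ≈ 20.005.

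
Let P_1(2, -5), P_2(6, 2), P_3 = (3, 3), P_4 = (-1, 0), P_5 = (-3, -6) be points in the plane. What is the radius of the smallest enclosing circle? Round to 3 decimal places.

The minimum enclosing circle of a finite set is fixed by two of the points (as a diameter) or three (as a circumcircle).
The farthest pair is P_2–P_5 with squared distance 145. The circle on this segment as diameter has centre (1.5, -2) and r² = 145/4 = 36.25.
Check P_1: distance² to centre = 9.25 ≤ 36.25, so it lies inside.
All remaining points lie in this disk, and no smaller disk contains both endpoints, so this is the minimum enclosing circle.
r = √(36.25) ≈ 6.021.

6.021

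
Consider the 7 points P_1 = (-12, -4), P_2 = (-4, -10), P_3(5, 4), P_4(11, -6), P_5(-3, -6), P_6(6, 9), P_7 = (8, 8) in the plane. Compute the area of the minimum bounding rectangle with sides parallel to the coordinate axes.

437

x ranges over [-12, 11], width 23.
y ranges over [-10, 9], height 19.
Area = 23 × 19 = 437.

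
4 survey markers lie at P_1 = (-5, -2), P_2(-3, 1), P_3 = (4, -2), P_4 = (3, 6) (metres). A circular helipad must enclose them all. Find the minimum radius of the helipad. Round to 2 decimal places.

By Welzl's lemma the MEC is supported by two points (diametrically opposite) or three points (on a circumcircle).
The minimum enclosing circle is determined by three boundary points: P_1, P_3, P_4.
Their circumcentre is (-0.5, 1.5) with r² = 32.5.
The farthest remaining point P_2 is at distance² 6.5 ≤ 32.5.
r = √(32.5) ≈ 5.70.

5.70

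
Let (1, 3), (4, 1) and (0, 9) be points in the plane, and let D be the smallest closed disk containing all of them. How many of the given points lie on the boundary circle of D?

2

Call the three points A, B, C in the order given.
Side lengths²: AB² = 13, AC² = 37, BC² = 80.
Since BC² = 80 ≥ 37 + 13 = 50, the angle opposite BC is not acute, so the smallest enclosing circle has BC as diameter.
Centre = midpoint of BC = (2, 5), r² = 80/4 = 20.
The points at distance exactly r from the centre are (4, 1), (0, 9) — 2 points.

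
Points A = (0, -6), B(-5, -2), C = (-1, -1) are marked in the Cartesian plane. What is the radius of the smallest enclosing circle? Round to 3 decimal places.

Side lengths²: AB² = 41, AC² = 26, BC² = 17.
Since AB² = 41 < 26 + 17 = 43, the triangle is acute, so the smallest enclosing circle is the circumcircle.
Circumcentre = (-101/42, -163/42), r² = 9061/882.
r = √(9061/882) ≈ 3.205.

3.205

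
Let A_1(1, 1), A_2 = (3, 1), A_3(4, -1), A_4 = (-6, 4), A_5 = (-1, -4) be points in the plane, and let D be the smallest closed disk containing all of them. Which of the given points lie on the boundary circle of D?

A_3, A_4

The minimum enclosing circle of a finite set is fixed by two of the points (as a diameter) or three (as a circumcircle).
The farthest pair is A_3–A_4 with squared distance 125. The circle on this segment as diameter has centre (-1, 1.5) and r² = 125/4 = 31.25.
Check A_1: distance² to centre = 4.25 ≤ 31.25, so it lies inside.
All remaining points lie in this disk, and no smaller disk contains both endpoints, so this is the minimum enclosing circle.
The points at distance exactly r from the centre are A_3, A_4 — 2 points.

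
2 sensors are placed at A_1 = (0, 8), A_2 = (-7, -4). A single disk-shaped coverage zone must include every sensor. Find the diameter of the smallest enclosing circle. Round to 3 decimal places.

The smallest circle enclosing two points has them as diameter endpoints.
Centre = midpoint = (-3.5, 2); r² = |A_1A_2|²/4 = 193/4 = 48.25.
Diameter = 2r = 2√(48.25) ≈ 13.892.

13.892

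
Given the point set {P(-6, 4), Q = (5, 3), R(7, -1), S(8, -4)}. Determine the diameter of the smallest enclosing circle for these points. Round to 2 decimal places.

16.12

The farthest pair is P–S with squared distance 260. The circle on this segment as diameter has centre (1, 0) and r² = 260/4 = 65.
Check Q: distance² to centre = 25 ≤ 65, so it lies inside.
All remaining points lie in this disk, and no smaller disk contains both endpoints, so this is the minimum enclosing circle.
Diameter = 2r = 2√65 ≈ 16.12.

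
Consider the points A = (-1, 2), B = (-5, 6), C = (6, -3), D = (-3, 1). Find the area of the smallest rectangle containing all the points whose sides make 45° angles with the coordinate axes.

In coordinates u = x + y, v = x − y the rectangle is axis-aligned; the map (x,y)→(u,v) scales areas by 2.
u-values: 1, 1, 3, -2; range = 3 − (-2) = 5.
v-values: -3, -11, 9, -4; range = 9 − (-11) = 20.
Area = (5 × 20) / 2 = 50.

50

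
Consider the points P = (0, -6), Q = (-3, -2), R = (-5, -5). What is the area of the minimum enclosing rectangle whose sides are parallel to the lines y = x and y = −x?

In coordinates u = x + y, v = x − y the rectangle is axis-aligned; the map (x,y)→(u,v) scales areas by 2.
u-values: -6, -5, -10; range = -5 − (-10) = 5.
v-values: 6, -1, 0; range = 6 − (-1) = 7.
Area = (5 × 7) / 2 = 17.5.

17.5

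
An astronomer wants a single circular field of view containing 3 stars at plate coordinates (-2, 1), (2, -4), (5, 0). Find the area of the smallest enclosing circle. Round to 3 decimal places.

41.885

Call the three points A, B, C in the order given.
Side lengths²: AB² = 41, AC² = 50, BC² = 25.
Since AC² = 50 < 41 + 25 = 66, the triangle is acute, so the smallest enclosing circle is the circumcircle.
Circumcentre = (85/62, -25/62), r² = 25625/1922.
Area = π·r² = π·25625/1922 ≈ 41.885.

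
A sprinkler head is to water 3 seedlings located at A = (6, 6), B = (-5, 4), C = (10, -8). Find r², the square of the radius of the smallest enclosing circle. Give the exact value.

Side lengths²: AB² = 125, AC² = 212, BC² = 369.
Since BC² = 369 ≥ 212 + 125 = 337, the angle opposite BC is not acute, so the smallest enclosing circle has BC as diameter.
Centre = midpoint of BC = (2.5, -2), r² = 369/4 = 92.25.

92.25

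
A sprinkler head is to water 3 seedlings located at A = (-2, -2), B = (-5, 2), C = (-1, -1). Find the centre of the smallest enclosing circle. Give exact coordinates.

(-45/14, 3/14)

Side lengths²: AB² = 25, AC² = 2, BC² = 25.
Since BC² = 25 < 25 + 2 = 27, the triangle is acute, so the smallest enclosing circle is the circumcircle.
Circumcentre = (-45/14, 3/14), r² = 625/98.
Centre = (-45/14, 3/14).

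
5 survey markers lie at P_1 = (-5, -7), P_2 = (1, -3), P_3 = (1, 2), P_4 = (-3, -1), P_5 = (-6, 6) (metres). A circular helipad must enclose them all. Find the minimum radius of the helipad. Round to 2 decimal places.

By Welzl's lemma the MEC is supported by two points (diametrically opposite) or three points (on a circumcircle).
The minimum enclosing circle is determined by three boundary points: P_1, P_2, P_5.
Their circumcentre is (-206/41, -19/41) with r² = 71825/1681.
The farthest remaining point P_3 is at distance² 71210/1681 ≤ 71825/1681.
r = √(71825/1681) ≈ 6.54.

6.54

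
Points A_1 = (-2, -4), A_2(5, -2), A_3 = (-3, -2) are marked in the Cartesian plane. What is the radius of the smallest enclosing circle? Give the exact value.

Side lengths²: A_1A_2² = 53, A_1A_3² = 5, A_2A_3² = 64.
Since A_2A_3² = 64 ≥ 53 + 5 = 58, the angle opposite A_2A_3 is not acute, so the smallest enclosing circle has A_2A_3 as diameter.
Centre = midpoint of A_2A_3 = (1, -2), r² = 64/4 = 16.
r = √16 = 4.

4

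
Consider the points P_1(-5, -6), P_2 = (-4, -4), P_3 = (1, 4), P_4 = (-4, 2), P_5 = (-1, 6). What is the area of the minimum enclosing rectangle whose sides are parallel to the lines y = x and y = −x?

In coordinates u = x + y, v = x − y the rectangle is axis-aligned; the map (x,y)→(u,v) scales areas by 2.
u-values: -11, -8, 5, -2, 5; range = 5 − (-11) = 16.
v-values: 1, 0, -3, -6, -7; range = 1 − (-7) = 8.
Area = (16 × 8) / 2 = 64.

64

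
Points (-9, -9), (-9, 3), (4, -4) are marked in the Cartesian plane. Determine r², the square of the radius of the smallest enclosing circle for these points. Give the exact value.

Call the three points A, B, C in the order given.
Side lengths²: AB² = 144, AC² = 194, BC² = 218.
Since BC² = 218 < 194 + 144 = 338, the triangle is acute, so the smallest enclosing circle is the circumcircle.
Circumcentre = (-50/13, -3), r² = 10573/169.

10573/169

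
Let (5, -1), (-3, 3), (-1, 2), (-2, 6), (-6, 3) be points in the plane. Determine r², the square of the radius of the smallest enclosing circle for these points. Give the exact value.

The farthest pair is (5, -1)–(-6, 3) with squared distance 137. The circle on this segment as diameter has centre (-0.5, 1) and r² = 137/4 = 34.25.
Check (-3, 3): distance² to centre = 10.25 ≤ 34.25, so it lies inside.
All remaining points lie in this disk, and no smaller disk contains both endpoints, so this is the minimum enclosing circle.

34.25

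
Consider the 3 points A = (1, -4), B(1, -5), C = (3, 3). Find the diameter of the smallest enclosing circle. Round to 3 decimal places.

Side lengths²: AB² = 1, AC² = 53, BC² = 68.
Since BC² = 68 ≥ 53 + 1 = 54, the angle opposite BC is not acute, so the smallest enclosing circle has BC as diameter.
Centre = midpoint of BC = (2, -1), r² = 68/4 = 17.
Diameter = 2r = 2√17 ≈ 8.246.

8.246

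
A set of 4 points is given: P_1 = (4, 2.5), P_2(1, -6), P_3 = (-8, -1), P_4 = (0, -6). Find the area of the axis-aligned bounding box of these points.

x ranges over [-8, 4], width 12.
y ranges over [-6, 2.5], height 8.5.
Area = 12 × 8.5 = 102.

102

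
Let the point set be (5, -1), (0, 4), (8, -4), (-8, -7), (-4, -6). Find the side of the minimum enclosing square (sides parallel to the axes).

16

The bounding box has width 16 and height 11.
An axis-aligned square enclosing the set must have side ≥ max(width, height).
So the minimum side is max(16, 11) = 16.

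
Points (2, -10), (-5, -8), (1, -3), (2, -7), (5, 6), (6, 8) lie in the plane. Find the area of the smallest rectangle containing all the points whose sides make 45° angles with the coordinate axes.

189

In coordinates u = x + y, v = x − y the rectangle is axis-aligned; the map (x,y)→(u,v) scales areas by 2.
u-values: -8, -13, -2, -5, 11, 14; range = 14 − (-13) = 27.
v-values: 12, 3, 4, 9, -1, -2; range = 12 − (-2) = 14.
Area = (27 × 14) / 2 = 189.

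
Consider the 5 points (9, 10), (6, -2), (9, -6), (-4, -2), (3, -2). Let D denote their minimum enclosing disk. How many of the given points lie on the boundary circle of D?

The minimum enclosing circle of a finite set is fixed by two of the points (as a diameter) or three (as a circumcircle).
The minimum enclosing circle is determined by three boundary points: (9, 10), (9, -6), (-4, -2).
Their circumcentre is (113/26, 2) with r² = 57905/676.
The farthest remaining point (6, -2) is at distance² 12665/676 ≤ 57905/676.
The points at distance exactly r from the centre are (9, 10), (9, -6), (-4, -2) — 3 points.

3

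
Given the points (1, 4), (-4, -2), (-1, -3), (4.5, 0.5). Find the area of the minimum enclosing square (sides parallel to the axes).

The bounding box has width 8.5 and height 7.
An axis-aligned square enclosing the set must have side ≥ max(width, height).
So the minimum side is max(8.5, 7) = 8.5.
Area = 8.5² = 72.25.

72.25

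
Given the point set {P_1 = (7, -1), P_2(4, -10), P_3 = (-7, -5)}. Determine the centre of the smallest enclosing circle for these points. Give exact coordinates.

(4/19, -71/19)

Side lengths²: P_1P_2² = 90, P_1P_3² = 212, P_2P_3² = 146.
Since P_1P_3² = 212 < 146 + 90 = 236, the triangle is acute, so the smallest enclosing circle is the circumcircle.
Circumcentre = (4/19, -71/19), r² = 19345/361.
Centre = (4/19, -71/19).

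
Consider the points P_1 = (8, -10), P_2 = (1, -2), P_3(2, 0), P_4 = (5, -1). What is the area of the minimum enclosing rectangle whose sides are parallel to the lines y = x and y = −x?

48

In coordinates u = x + y, v = x − y the rectangle is axis-aligned; the map (x,y)→(u,v) scales areas by 2.
u-values: -2, -1, 2, 4; range = 4 − (-2) = 6.
v-values: 18, 3, 2, 6; range = 18 − 2 = 16.
Area = (6 × 16) / 2 = 48.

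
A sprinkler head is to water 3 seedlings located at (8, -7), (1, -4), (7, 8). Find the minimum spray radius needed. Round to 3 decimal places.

7.530

Call the three points A, B, C in the order given.
Side lengths²: AB² = 58, AC² = 226, BC² = 180.
Since AC² = 226 < 180 + 58 = 238, the triangle is acute, so the smallest enclosing circle is the circumcircle.
Circumcentre = (120/17, 8/17), r² = 16385/289.
r = √(16385/289) ≈ 7.530.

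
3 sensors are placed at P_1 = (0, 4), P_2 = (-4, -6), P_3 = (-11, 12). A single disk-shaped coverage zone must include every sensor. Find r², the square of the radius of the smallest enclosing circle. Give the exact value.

93.25

Side lengths²: P_1P_2² = 116, P_1P_3² = 185, P_2P_3² = 373.
Since P_2P_3² = 373 ≥ 185 + 116 = 301, the angle opposite P_2P_3 is not acute, so the smallest enclosing circle has P_2P_3 as diameter.
Centre = midpoint of P_2P_3 = (-7.5, 3), r² = 373/4 = 93.25.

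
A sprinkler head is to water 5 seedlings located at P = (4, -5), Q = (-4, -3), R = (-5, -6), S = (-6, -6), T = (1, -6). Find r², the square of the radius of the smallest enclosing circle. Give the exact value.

25.25

The farthest pair is P–S with squared distance 101. The circle on this segment as diameter has centre (-1, -5.5) and r² = 101/4 = 25.25.
Check Q: distance² to centre = 15.25 ≤ 25.25, so it lies inside.
All remaining points lie in this disk, and no smaller disk contains both endpoints, so this is the minimum enclosing circle.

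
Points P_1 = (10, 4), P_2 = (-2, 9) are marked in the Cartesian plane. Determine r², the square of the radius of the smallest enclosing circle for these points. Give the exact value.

The smallest circle enclosing two points has them as diameter endpoints.
Centre = midpoint = (4, 6.5); r² = |P_1P_2|²/4 = 169/4 = 42.25.

42.25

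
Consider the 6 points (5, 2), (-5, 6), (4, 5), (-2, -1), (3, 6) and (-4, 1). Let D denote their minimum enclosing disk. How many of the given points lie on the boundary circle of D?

3

By Welzl's lemma the MEC is supported by two points (diametrically opposite) or three points (on a circumcircle).
The farthest pair is (5, 2)–(-5, 6) with squared distance 116. The circle on this segment as diameter has centre (0, 4) and r² = 116/4 = 29.
Check (4, 5): distance² to centre = 17 ≤ 29, so it lies inside.
All remaining points lie in this disk, and no smaller disk contains both endpoints, so this is the minimum enclosing circle.
The points at distance exactly r from the centre are (5, 2), (-5, 6), (-2, -1) — 3 points.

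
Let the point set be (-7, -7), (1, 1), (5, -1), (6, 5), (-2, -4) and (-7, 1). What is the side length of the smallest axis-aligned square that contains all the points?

13

The bounding box has width 13 and height 12.
An axis-aligned square enclosing the set must have side ≥ max(width, height).
So the minimum side is max(13, 12) = 13.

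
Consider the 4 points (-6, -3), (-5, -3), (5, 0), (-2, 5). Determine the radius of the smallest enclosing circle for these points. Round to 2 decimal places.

5.77

A smallest enclosing disk is always determined by at most three of the input points on its boundary.
The minimum enclosing circle is determined by three boundary points: (-6, -3), (5, 0), (-2, 5).
Their circumcentre is (-14/19, -12/19) with r² = 12025/361.
The farthest remaining point (-5, -3) is at distance² 8586/361 ≤ 12025/361.
r = √(12025/361) ≈ 5.77.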